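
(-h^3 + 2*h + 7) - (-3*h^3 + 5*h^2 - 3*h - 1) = 2*h^3 - 5*h^2 + 5*h + 8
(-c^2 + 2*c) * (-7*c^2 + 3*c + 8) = 7*c^4 - 17*c^3 - 2*c^2 + 16*c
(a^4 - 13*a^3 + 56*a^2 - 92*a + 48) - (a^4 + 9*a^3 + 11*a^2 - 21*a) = -22*a^3 + 45*a^2 - 71*a + 48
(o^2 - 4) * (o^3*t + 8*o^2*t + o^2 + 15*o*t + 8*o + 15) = o^5*t + 8*o^4*t + o^4 + 11*o^3*t + 8*o^3 - 32*o^2*t + 11*o^2 - 60*o*t - 32*o - 60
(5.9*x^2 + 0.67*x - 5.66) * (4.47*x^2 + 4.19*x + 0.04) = 26.373*x^4 + 27.7159*x^3 - 22.2569*x^2 - 23.6886*x - 0.2264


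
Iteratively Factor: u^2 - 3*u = (u)*(u - 3)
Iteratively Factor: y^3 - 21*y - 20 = (y + 1)*(y^2 - y - 20) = (y + 1)*(y + 4)*(y - 5)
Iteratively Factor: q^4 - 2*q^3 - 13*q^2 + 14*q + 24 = (q - 4)*(q^3 + 2*q^2 - 5*q - 6) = (q - 4)*(q - 2)*(q^2 + 4*q + 3) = (q - 4)*(q - 2)*(q + 1)*(q + 3)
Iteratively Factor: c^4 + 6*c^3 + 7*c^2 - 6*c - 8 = (c - 1)*(c^3 + 7*c^2 + 14*c + 8) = (c - 1)*(c + 2)*(c^2 + 5*c + 4) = (c - 1)*(c + 2)*(c + 4)*(c + 1)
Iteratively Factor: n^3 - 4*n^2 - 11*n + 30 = (n - 2)*(n^2 - 2*n - 15) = (n - 5)*(n - 2)*(n + 3)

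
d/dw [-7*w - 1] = -7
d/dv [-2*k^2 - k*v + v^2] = -k + 2*v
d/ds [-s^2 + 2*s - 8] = 2 - 2*s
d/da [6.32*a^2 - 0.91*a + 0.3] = 12.64*a - 0.91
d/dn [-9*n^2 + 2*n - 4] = 2 - 18*n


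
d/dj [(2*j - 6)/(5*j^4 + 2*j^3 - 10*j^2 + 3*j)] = 2*(-15*j^4 + 56*j^3 + 28*j^2 - 60*j + 9)/(j^2*(25*j^6 + 20*j^5 - 96*j^4 - 10*j^3 + 112*j^2 - 60*j + 9))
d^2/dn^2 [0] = 0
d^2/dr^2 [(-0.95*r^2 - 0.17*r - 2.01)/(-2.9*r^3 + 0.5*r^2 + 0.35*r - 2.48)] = (15.979*r^6 + 8.5782*r^5 + 207.1557*r^4 - 142.188*r^3 - 16.82958*r^2 - 83.36022*r + 17.45813)/(24.389*r^9 - 12.615*r^8 - 6.6555*r^7 + 65.4904*r^6 - 20.77275*r^5 - 13.42695*r^4 + 56.069605*r^3 - 8.3142*r^2 - 6.45792*r + 15.252992)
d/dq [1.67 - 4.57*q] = -4.57000000000000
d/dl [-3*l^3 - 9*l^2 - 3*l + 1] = -9*l^2 - 18*l - 3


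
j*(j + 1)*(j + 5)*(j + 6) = j^4 + 12*j^3 + 41*j^2 + 30*j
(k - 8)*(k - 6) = k^2 - 14*k + 48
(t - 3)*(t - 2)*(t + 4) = t^3 - t^2 - 14*t + 24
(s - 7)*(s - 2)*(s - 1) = s^3 - 10*s^2 + 23*s - 14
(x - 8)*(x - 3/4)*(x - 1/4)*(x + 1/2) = x^4 - 17*x^3/2 + 59*x^2/16 + 83*x/32 - 3/4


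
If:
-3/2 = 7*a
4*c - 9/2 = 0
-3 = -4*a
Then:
No Solution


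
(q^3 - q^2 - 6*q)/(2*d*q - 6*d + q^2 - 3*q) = q*(q + 2)/(2*d + q)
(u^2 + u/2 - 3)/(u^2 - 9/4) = 2*(u + 2)/(2*u + 3)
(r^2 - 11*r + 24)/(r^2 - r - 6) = (r - 8)/(r + 2)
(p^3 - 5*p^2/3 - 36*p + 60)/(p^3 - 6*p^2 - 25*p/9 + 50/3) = 3*(p + 6)/(3*p + 5)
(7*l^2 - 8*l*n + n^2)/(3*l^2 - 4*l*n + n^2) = (7*l - n)/(3*l - n)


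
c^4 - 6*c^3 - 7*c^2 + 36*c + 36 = (c - 6)*(c - 3)*(c + 1)*(c + 2)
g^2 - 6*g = g*(g - 6)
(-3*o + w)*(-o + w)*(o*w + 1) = 3*o^3*w - 4*o^2*w^2 + 3*o^2 + o*w^3 - 4*o*w + w^2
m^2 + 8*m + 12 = (m + 2)*(m + 6)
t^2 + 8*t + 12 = (t + 2)*(t + 6)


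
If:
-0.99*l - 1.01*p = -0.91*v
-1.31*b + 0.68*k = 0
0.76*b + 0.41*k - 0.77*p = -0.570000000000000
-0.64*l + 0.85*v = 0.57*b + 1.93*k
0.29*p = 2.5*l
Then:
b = 0.31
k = 0.60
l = 0.16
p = 1.37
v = 1.69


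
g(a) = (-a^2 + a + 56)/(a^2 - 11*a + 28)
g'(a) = (1 - 2*a)/(a^2 - 11*a + 28) + (11 - 2*a)*(-a^2 + a + 56)/(a^2 - 11*a + 28)^2 = 2*(5*a^2 - 84*a + 322)/(a^4 - 22*a^3 + 177*a^2 - 616*a + 784)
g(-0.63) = 1.56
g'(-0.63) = 0.60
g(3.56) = 30.98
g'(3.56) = 75.36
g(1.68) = 4.44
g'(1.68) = 2.56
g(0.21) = 2.18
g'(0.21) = 0.92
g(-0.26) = 1.80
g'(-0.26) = 0.72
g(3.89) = 130.83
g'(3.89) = 1211.64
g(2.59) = 8.34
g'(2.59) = 7.14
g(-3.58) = 0.49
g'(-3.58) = 0.21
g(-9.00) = -0.16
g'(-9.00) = 0.07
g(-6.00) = 0.11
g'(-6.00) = 0.12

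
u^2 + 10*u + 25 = (u + 5)^2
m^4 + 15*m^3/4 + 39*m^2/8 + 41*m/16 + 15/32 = (m + 1/2)^2*(m + 5/4)*(m + 3/2)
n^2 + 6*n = n*(n + 6)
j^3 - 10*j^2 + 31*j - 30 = (j - 5)*(j - 3)*(j - 2)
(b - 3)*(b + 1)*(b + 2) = b^3 - 7*b - 6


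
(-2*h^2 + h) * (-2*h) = 4*h^3 - 2*h^2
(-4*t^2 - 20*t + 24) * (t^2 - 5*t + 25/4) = -4*t^4 + 99*t^2 - 245*t + 150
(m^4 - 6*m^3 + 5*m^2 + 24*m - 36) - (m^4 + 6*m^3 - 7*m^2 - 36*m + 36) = -12*m^3 + 12*m^2 + 60*m - 72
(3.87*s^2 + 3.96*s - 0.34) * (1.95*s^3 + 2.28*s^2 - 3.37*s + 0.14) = 7.5465*s^5 + 16.5456*s^4 - 4.6761*s^3 - 13.5786*s^2 + 1.7002*s - 0.0476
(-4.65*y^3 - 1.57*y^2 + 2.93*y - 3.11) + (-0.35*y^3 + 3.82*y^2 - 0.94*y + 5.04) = -5.0*y^3 + 2.25*y^2 + 1.99*y + 1.93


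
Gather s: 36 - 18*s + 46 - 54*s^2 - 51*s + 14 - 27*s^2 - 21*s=-81*s^2 - 90*s + 96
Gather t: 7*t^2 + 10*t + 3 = 7*t^2 + 10*t + 3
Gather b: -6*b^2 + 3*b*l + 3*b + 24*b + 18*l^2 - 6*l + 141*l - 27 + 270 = -6*b^2 + b*(3*l + 27) + 18*l^2 + 135*l + 243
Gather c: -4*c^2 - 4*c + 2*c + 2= -4*c^2 - 2*c + 2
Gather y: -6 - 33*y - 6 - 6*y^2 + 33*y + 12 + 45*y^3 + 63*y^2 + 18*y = 45*y^3 + 57*y^2 + 18*y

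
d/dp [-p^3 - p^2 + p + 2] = -3*p^2 - 2*p + 1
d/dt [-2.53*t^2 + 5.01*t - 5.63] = 5.01 - 5.06*t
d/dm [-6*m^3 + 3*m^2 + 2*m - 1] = -18*m^2 + 6*m + 2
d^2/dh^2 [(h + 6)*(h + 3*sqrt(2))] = 2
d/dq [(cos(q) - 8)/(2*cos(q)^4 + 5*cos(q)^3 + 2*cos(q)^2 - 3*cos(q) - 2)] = 2*(3*cos(q)^3 - 30*cos(q)^2 - 29*cos(q) + 13)*sin(q)/((cos(q) + 1)^3*(cos(q) + cos(2*q) - 1)^2)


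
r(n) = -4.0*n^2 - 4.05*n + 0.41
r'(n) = -8.0*n - 4.05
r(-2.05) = -8.10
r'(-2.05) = 12.35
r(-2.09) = -8.60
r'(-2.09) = 12.67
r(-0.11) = 0.81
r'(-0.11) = -3.17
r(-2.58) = -15.77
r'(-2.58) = 16.59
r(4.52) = -99.62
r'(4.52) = -40.21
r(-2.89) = -21.29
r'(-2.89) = 19.07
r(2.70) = -39.68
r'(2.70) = -25.65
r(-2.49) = -14.31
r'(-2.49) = 15.87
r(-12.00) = -526.99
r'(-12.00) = 91.95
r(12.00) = -624.19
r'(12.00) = -100.05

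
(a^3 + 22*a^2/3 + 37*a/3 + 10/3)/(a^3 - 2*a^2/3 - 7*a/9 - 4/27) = 9*(a^2 + 7*a + 10)/(9*a^2 - 9*a - 4)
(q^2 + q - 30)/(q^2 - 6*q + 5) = (q + 6)/(q - 1)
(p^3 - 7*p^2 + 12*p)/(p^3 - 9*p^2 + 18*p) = (p - 4)/(p - 6)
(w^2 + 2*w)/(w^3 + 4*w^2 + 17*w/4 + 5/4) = 4*w*(w + 2)/(4*w^3 + 16*w^2 + 17*w + 5)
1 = 1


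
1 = 1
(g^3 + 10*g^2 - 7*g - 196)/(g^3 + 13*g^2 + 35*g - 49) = (g - 4)/(g - 1)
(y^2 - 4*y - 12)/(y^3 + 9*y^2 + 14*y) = (y - 6)/(y*(y + 7))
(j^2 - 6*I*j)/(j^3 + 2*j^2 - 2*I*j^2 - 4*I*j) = (j - 6*I)/(j^2 + 2*j*(1 - I) - 4*I)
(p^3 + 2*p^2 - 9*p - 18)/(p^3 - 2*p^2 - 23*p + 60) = (p^2 + 5*p + 6)/(p^2 + p - 20)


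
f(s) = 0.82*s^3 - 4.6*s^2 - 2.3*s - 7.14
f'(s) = 2.46*s^2 - 9.2*s - 2.3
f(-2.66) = -49.00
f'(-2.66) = 39.58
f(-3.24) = -75.87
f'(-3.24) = 53.33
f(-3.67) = -101.19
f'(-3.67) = 64.60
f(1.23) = -15.40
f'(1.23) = -9.89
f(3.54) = -36.55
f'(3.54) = -4.04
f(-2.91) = -59.61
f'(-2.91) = 45.30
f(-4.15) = -135.43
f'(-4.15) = 78.25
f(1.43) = -17.44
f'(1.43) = -10.43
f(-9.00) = -956.82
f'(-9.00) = 279.76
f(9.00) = 197.34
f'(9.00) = 114.16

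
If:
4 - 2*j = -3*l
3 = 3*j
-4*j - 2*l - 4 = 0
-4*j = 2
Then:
No Solution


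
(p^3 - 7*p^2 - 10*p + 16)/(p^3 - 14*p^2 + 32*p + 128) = (p - 1)/(p - 8)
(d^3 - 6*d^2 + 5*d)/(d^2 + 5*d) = (d^2 - 6*d + 5)/(d + 5)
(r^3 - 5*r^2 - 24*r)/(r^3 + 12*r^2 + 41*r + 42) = r*(r - 8)/(r^2 + 9*r + 14)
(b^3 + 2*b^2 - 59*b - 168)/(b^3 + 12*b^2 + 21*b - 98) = (b^2 - 5*b - 24)/(b^2 + 5*b - 14)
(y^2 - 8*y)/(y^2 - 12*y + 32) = y/(y - 4)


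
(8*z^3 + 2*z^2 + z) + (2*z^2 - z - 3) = 8*z^3 + 4*z^2 - 3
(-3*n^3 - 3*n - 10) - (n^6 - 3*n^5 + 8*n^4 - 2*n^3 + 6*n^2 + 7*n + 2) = -n^6 + 3*n^5 - 8*n^4 - n^3 - 6*n^2 - 10*n - 12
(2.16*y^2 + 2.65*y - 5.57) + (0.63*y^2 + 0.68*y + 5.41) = 2.79*y^2 + 3.33*y - 0.16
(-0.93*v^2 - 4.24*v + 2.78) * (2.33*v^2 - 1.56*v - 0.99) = -2.1669*v^4 - 8.4284*v^3 + 14.0125*v^2 - 0.1392*v - 2.7522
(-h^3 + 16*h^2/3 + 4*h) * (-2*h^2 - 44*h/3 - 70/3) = 2*h^5 + 4*h^4 - 566*h^3/9 - 1648*h^2/9 - 280*h/3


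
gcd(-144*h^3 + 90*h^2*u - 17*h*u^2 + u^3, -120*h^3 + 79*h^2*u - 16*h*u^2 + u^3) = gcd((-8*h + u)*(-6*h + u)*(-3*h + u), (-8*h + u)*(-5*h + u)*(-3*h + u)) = 24*h^2 - 11*h*u + u^2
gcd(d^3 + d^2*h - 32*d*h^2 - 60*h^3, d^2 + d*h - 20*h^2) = d + 5*h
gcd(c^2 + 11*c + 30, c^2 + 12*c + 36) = c + 6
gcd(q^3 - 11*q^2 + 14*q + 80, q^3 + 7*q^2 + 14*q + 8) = q + 2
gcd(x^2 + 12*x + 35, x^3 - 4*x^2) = 1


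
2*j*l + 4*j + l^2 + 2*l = (2*j + l)*(l + 2)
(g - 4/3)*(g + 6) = g^2 + 14*g/3 - 8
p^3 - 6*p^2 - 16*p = p*(p - 8)*(p + 2)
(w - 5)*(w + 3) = w^2 - 2*w - 15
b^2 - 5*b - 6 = (b - 6)*(b + 1)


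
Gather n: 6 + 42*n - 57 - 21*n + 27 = 21*n - 24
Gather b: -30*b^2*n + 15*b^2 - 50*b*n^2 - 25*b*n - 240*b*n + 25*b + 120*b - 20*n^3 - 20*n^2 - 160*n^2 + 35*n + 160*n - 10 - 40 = b^2*(15 - 30*n) + b*(-50*n^2 - 265*n + 145) - 20*n^3 - 180*n^2 + 195*n - 50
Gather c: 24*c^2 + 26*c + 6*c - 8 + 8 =24*c^2 + 32*c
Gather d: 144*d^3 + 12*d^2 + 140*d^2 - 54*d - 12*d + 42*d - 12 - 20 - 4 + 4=144*d^3 + 152*d^2 - 24*d - 32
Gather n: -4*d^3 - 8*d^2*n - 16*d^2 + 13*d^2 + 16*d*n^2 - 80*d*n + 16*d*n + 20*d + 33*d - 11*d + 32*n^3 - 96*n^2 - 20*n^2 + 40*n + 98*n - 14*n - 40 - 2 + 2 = -4*d^3 - 3*d^2 + 42*d + 32*n^3 + n^2*(16*d - 116) + n*(-8*d^2 - 64*d + 124) - 40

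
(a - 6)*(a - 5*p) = a^2 - 5*a*p - 6*a + 30*p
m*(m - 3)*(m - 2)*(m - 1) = m^4 - 6*m^3 + 11*m^2 - 6*m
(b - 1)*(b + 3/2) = b^2 + b/2 - 3/2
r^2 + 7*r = r*(r + 7)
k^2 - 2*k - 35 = (k - 7)*(k + 5)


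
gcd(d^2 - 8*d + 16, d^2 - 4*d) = d - 4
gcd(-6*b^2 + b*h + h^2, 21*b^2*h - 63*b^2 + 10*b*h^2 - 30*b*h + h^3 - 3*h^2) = 3*b + h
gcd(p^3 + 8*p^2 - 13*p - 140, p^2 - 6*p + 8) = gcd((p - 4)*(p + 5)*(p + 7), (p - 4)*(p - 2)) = p - 4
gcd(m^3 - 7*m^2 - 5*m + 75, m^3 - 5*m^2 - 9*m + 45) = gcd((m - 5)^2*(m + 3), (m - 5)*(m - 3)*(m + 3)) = m^2 - 2*m - 15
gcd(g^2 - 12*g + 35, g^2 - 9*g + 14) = g - 7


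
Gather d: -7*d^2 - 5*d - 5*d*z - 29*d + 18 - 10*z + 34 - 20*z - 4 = -7*d^2 + d*(-5*z - 34) - 30*z + 48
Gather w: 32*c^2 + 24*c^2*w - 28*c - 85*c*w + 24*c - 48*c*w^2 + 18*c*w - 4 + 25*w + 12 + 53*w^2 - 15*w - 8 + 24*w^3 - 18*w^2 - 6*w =32*c^2 - 4*c + 24*w^3 + w^2*(35 - 48*c) + w*(24*c^2 - 67*c + 4)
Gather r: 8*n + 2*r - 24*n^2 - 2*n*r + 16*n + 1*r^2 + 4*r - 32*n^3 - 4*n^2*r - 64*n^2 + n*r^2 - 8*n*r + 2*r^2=-32*n^3 - 88*n^2 + 24*n + r^2*(n + 3) + r*(-4*n^2 - 10*n + 6)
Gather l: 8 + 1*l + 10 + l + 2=2*l + 20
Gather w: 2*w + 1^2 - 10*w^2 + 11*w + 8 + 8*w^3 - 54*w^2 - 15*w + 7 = 8*w^3 - 64*w^2 - 2*w + 16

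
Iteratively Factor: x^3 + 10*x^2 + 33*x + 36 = (x + 3)*(x^2 + 7*x + 12) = (x + 3)*(x + 4)*(x + 3)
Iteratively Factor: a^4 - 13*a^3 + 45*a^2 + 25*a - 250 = (a - 5)*(a^3 - 8*a^2 + 5*a + 50) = (a - 5)*(a + 2)*(a^2 - 10*a + 25) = (a - 5)^2*(a + 2)*(a - 5)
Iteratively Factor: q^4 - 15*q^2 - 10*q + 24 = (q + 3)*(q^3 - 3*q^2 - 6*q + 8) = (q - 4)*(q + 3)*(q^2 + q - 2) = (q - 4)*(q + 2)*(q + 3)*(q - 1)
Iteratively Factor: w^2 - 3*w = (w)*(w - 3)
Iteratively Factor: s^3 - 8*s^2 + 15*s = (s - 3)*(s^2 - 5*s) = s*(s - 3)*(s - 5)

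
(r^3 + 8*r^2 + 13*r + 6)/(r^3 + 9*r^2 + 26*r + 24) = (r^3 + 8*r^2 + 13*r + 6)/(r^3 + 9*r^2 + 26*r + 24)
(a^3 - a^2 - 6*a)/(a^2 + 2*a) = a - 3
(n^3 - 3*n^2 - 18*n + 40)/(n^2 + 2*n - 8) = n - 5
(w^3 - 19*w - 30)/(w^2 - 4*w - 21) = (w^2 - 3*w - 10)/(w - 7)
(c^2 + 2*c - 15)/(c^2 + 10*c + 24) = (c^2 + 2*c - 15)/(c^2 + 10*c + 24)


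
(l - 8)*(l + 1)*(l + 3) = l^3 - 4*l^2 - 29*l - 24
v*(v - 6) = v^2 - 6*v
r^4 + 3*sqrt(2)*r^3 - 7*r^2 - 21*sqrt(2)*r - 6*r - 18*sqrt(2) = (r - 3)*(r + 3*sqrt(2))*(sqrt(2)*r/2 + sqrt(2))*(sqrt(2)*r + sqrt(2))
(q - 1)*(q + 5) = q^2 + 4*q - 5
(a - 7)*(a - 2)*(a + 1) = a^3 - 8*a^2 + 5*a + 14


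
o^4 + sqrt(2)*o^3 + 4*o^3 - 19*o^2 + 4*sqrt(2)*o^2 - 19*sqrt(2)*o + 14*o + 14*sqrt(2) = (o - 2)*(o - 1)*(o + 7)*(o + sqrt(2))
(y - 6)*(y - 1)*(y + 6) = y^3 - y^2 - 36*y + 36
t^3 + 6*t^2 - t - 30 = (t - 2)*(t + 3)*(t + 5)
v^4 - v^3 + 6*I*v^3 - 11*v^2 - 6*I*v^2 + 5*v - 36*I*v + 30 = (v - 3)*(v + 2)*(v + I)*(v + 5*I)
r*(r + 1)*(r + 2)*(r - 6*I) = r^4 + 3*r^3 - 6*I*r^3 + 2*r^2 - 18*I*r^2 - 12*I*r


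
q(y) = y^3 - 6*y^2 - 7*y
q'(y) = 3*y^2 - 12*y - 7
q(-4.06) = -137.41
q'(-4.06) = 91.17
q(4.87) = -60.89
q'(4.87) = 5.71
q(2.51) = -39.56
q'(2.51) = -18.22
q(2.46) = -38.64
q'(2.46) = -18.37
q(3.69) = -57.28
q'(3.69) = -10.43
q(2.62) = -41.54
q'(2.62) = -17.85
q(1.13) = -14.13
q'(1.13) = -16.73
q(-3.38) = -83.50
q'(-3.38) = 67.83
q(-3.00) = -60.00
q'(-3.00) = 56.00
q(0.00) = 0.00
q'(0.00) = -7.00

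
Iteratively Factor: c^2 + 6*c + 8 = (c + 2)*(c + 4)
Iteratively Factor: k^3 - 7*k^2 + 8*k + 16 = (k - 4)*(k^2 - 3*k - 4) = (k - 4)*(k + 1)*(k - 4)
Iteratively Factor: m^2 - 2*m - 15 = (m + 3)*(m - 5)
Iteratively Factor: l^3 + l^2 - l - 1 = (l - 1)*(l^2 + 2*l + 1) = (l - 1)*(l + 1)*(l + 1)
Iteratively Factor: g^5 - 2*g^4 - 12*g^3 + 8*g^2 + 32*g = (g - 2)*(g^4 - 12*g^2 - 16*g) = g*(g - 2)*(g^3 - 12*g - 16) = g*(g - 2)*(g + 2)*(g^2 - 2*g - 8) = g*(g - 2)*(g + 2)^2*(g - 4)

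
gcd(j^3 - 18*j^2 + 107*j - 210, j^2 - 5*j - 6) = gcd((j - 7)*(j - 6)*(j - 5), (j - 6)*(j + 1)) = j - 6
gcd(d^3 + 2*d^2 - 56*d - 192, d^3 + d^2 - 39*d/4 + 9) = d + 4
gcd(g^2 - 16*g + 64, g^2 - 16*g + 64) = g^2 - 16*g + 64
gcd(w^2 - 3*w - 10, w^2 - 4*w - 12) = w + 2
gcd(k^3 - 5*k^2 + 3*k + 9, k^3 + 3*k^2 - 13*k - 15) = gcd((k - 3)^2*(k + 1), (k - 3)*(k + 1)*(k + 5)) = k^2 - 2*k - 3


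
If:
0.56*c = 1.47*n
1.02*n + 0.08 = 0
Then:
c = -0.21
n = -0.08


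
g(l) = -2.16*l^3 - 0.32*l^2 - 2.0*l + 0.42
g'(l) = -6.48*l^2 - 0.64*l - 2.0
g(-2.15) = 24.71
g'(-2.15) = -30.58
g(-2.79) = 50.42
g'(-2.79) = -50.66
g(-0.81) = 2.98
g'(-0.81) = -5.73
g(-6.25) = 527.76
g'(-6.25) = -251.12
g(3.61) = -112.59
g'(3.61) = -88.76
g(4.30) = -185.83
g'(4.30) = -124.57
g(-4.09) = 151.03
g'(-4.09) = -107.78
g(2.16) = -27.16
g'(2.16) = -33.62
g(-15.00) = 7248.42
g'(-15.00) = -1450.40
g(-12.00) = 3710.82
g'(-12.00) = -927.44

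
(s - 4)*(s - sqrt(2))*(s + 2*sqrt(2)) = s^3 - 4*s^2 + sqrt(2)*s^2 - 4*sqrt(2)*s - 4*s + 16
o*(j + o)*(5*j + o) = 5*j^2*o + 6*j*o^2 + o^3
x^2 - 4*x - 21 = (x - 7)*(x + 3)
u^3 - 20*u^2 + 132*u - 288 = (u - 8)*(u - 6)^2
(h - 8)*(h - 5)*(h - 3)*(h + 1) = h^4 - 15*h^3 + 63*h^2 - 41*h - 120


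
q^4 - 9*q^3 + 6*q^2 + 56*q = q*(q - 7)*(q - 4)*(q + 2)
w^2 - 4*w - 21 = (w - 7)*(w + 3)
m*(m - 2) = m^2 - 2*m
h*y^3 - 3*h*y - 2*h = (y - 2)*(y + 1)*(h*y + h)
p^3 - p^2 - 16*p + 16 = (p - 4)*(p - 1)*(p + 4)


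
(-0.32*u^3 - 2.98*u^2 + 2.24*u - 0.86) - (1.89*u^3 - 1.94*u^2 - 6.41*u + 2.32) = -2.21*u^3 - 1.04*u^2 + 8.65*u - 3.18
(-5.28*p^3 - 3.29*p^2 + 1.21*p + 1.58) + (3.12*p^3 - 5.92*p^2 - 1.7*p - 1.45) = -2.16*p^3 - 9.21*p^2 - 0.49*p + 0.13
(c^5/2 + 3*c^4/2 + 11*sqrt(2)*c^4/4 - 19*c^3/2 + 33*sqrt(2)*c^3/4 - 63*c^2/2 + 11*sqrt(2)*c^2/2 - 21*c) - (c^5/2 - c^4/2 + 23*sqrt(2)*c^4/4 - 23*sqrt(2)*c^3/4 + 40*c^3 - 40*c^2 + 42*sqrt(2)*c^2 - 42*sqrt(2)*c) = -3*sqrt(2)*c^4 + 2*c^4 - 99*c^3/2 + 14*sqrt(2)*c^3 - 73*sqrt(2)*c^2/2 + 17*c^2/2 - 21*c + 42*sqrt(2)*c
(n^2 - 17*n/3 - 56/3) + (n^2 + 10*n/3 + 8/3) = 2*n^2 - 7*n/3 - 16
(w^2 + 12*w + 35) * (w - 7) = w^3 + 5*w^2 - 49*w - 245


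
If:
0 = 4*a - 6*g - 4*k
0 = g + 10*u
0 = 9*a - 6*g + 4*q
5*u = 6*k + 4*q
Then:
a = 25*u/3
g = -10*u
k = 70*u/3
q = -135*u/4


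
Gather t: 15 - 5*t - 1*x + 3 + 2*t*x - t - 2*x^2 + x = t*(2*x - 6) - 2*x^2 + 18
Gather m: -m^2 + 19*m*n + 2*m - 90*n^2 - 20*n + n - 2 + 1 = -m^2 + m*(19*n + 2) - 90*n^2 - 19*n - 1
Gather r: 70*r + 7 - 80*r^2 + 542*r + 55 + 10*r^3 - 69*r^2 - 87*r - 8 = 10*r^3 - 149*r^2 + 525*r + 54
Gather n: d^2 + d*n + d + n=d^2 + d + n*(d + 1)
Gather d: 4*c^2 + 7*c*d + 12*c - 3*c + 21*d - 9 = 4*c^2 + 9*c + d*(7*c + 21) - 9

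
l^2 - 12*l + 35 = (l - 7)*(l - 5)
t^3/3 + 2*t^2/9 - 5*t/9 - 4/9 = (t/3 + 1/3)*(t - 4/3)*(t + 1)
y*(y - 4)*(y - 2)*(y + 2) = y^4 - 4*y^3 - 4*y^2 + 16*y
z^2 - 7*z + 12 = (z - 4)*(z - 3)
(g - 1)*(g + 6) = g^2 + 5*g - 6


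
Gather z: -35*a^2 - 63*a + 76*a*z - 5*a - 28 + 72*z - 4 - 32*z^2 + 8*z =-35*a^2 - 68*a - 32*z^2 + z*(76*a + 80) - 32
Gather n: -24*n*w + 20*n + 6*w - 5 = n*(20 - 24*w) + 6*w - 5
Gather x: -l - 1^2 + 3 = 2 - l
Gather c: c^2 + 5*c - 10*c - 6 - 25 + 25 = c^2 - 5*c - 6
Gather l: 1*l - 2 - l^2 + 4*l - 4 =-l^2 + 5*l - 6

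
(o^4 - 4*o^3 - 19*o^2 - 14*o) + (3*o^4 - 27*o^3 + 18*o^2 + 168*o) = 4*o^4 - 31*o^3 - o^2 + 154*o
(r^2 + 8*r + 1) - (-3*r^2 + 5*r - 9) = 4*r^2 + 3*r + 10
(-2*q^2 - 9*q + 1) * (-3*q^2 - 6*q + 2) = 6*q^4 + 39*q^3 + 47*q^2 - 24*q + 2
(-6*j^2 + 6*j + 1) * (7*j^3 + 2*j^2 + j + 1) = -42*j^5 + 30*j^4 + 13*j^3 + 2*j^2 + 7*j + 1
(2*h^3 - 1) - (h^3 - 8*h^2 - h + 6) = h^3 + 8*h^2 + h - 7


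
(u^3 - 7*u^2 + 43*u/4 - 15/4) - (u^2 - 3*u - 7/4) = u^3 - 8*u^2 + 55*u/4 - 2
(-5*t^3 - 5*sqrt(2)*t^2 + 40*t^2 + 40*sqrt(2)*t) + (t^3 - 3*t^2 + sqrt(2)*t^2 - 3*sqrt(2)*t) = -4*t^3 - 4*sqrt(2)*t^2 + 37*t^2 + 37*sqrt(2)*t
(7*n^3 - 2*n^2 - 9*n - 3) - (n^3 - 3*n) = 6*n^3 - 2*n^2 - 6*n - 3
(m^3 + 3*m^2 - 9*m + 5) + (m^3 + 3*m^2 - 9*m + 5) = 2*m^3 + 6*m^2 - 18*m + 10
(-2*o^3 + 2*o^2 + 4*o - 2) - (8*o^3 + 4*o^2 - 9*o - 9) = -10*o^3 - 2*o^2 + 13*o + 7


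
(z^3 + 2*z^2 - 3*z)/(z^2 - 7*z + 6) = z*(z + 3)/(z - 6)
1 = 1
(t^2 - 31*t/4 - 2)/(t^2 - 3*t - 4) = (-t^2 + 31*t/4 + 2)/(-t^2 + 3*t + 4)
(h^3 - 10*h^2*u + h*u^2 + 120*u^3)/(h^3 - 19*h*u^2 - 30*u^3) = (h - 8*u)/(h + 2*u)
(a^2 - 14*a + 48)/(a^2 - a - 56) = (a - 6)/(a + 7)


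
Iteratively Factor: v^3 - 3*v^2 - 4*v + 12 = (v - 2)*(v^2 - v - 6) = (v - 2)*(v + 2)*(v - 3)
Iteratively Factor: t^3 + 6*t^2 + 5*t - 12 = (t + 4)*(t^2 + 2*t - 3) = (t + 3)*(t + 4)*(t - 1)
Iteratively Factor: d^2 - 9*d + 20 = (d - 4)*(d - 5)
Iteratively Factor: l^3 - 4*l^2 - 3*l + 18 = (l - 3)*(l^2 - l - 6) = (l - 3)^2*(l + 2)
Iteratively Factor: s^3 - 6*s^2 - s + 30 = (s - 3)*(s^2 - 3*s - 10) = (s - 3)*(s + 2)*(s - 5)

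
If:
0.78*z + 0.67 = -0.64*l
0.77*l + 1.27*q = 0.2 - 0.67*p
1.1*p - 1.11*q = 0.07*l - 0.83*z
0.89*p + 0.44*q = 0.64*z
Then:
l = -3.34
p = 0.37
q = 1.99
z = 1.88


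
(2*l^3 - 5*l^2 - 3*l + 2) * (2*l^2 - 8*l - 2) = 4*l^5 - 26*l^4 + 30*l^3 + 38*l^2 - 10*l - 4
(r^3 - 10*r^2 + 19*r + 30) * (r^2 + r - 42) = r^5 - 9*r^4 - 33*r^3 + 469*r^2 - 768*r - 1260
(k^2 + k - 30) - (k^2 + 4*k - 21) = -3*k - 9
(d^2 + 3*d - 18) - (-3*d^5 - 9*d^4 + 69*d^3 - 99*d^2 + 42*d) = 3*d^5 + 9*d^4 - 69*d^3 + 100*d^2 - 39*d - 18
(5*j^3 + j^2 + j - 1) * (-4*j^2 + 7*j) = -20*j^5 + 31*j^4 + 3*j^3 + 11*j^2 - 7*j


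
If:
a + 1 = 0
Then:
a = -1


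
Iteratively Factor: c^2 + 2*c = (c + 2)*(c)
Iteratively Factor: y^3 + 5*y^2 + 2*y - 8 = (y + 2)*(y^2 + 3*y - 4) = (y + 2)*(y + 4)*(y - 1)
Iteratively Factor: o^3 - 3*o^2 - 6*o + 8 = (o - 4)*(o^2 + o - 2) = (o - 4)*(o + 2)*(o - 1)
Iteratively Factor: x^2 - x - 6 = (x + 2)*(x - 3)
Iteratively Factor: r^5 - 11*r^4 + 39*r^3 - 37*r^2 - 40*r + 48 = (r - 4)*(r^4 - 7*r^3 + 11*r^2 + 7*r - 12) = (r - 4)^2*(r^3 - 3*r^2 - r + 3) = (r - 4)^2*(r - 1)*(r^2 - 2*r - 3) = (r - 4)^2*(r - 1)*(r + 1)*(r - 3)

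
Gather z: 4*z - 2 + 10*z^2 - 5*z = 10*z^2 - z - 2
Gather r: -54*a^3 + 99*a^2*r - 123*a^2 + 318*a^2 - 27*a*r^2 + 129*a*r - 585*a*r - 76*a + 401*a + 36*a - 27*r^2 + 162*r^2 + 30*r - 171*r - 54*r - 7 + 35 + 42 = -54*a^3 + 195*a^2 + 361*a + r^2*(135 - 27*a) + r*(99*a^2 - 456*a - 195) + 70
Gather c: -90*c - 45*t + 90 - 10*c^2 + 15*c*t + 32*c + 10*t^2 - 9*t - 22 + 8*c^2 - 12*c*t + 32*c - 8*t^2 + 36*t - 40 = -2*c^2 + c*(3*t - 26) + 2*t^2 - 18*t + 28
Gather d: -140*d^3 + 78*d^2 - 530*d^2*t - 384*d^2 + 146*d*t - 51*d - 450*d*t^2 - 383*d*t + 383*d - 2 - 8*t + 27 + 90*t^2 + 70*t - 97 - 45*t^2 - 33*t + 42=-140*d^3 + d^2*(-530*t - 306) + d*(-450*t^2 - 237*t + 332) + 45*t^2 + 29*t - 30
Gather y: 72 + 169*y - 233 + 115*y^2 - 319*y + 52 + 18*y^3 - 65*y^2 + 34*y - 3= 18*y^3 + 50*y^2 - 116*y - 112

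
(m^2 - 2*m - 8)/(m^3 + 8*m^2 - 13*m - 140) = (m + 2)/(m^2 + 12*m + 35)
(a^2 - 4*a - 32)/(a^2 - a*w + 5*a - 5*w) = (a^2 - 4*a - 32)/(a^2 - a*w + 5*a - 5*w)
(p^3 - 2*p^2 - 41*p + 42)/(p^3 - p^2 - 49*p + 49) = (p + 6)/(p + 7)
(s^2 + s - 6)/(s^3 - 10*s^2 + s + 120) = (s - 2)/(s^2 - 13*s + 40)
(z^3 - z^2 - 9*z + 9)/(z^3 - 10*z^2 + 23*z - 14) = (z^2 - 9)/(z^2 - 9*z + 14)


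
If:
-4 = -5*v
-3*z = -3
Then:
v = 4/5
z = 1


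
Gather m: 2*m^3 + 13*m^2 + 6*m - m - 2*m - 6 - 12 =2*m^3 + 13*m^2 + 3*m - 18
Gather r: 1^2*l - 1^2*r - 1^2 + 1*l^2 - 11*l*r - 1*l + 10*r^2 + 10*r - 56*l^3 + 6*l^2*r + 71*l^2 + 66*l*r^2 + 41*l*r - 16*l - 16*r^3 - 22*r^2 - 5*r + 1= -56*l^3 + 72*l^2 - 16*l - 16*r^3 + r^2*(66*l - 12) + r*(6*l^2 + 30*l + 4)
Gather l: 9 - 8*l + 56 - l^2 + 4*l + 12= -l^2 - 4*l + 77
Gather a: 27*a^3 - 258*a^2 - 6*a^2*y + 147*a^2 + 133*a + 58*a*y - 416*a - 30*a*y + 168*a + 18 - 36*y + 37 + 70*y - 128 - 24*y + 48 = 27*a^3 + a^2*(-6*y - 111) + a*(28*y - 115) + 10*y - 25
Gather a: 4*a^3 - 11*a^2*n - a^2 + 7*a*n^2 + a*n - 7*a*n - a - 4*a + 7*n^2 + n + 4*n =4*a^3 + a^2*(-11*n - 1) + a*(7*n^2 - 6*n - 5) + 7*n^2 + 5*n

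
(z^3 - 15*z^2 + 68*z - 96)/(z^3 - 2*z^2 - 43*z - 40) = (z^2 - 7*z + 12)/(z^2 + 6*z + 5)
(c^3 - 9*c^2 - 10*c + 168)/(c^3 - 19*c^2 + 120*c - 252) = (c + 4)/(c - 6)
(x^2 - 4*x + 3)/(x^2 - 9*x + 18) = (x - 1)/(x - 6)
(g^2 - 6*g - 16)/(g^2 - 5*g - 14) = (g - 8)/(g - 7)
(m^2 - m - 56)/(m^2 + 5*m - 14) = (m - 8)/(m - 2)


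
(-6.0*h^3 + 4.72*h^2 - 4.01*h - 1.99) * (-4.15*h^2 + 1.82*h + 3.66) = 24.9*h^5 - 30.508*h^4 + 3.2719*h^3 + 18.2355*h^2 - 18.2984*h - 7.2834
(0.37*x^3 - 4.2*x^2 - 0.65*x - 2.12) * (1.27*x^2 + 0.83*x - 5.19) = 0.4699*x^5 - 5.0269*x^4 - 6.2318*x^3 + 18.5661*x^2 + 1.6139*x + 11.0028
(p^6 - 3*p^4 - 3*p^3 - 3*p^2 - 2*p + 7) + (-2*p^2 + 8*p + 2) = p^6 - 3*p^4 - 3*p^3 - 5*p^2 + 6*p + 9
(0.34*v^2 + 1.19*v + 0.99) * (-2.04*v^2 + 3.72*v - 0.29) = -0.6936*v^4 - 1.1628*v^3 + 2.3086*v^2 + 3.3377*v - 0.2871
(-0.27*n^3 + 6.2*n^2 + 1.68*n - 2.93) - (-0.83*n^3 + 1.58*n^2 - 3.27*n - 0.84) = 0.56*n^3 + 4.62*n^2 + 4.95*n - 2.09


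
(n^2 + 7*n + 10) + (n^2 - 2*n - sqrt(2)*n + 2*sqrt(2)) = 2*n^2 - sqrt(2)*n + 5*n + 2*sqrt(2) + 10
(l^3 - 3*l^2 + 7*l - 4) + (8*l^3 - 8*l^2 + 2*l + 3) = 9*l^3 - 11*l^2 + 9*l - 1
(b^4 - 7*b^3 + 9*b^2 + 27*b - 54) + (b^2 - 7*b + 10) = b^4 - 7*b^3 + 10*b^2 + 20*b - 44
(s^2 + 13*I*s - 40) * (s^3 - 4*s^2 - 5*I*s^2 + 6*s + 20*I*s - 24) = s^5 - 4*s^4 + 8*I*s^4 + 31*s^3 - 32*I*s^3 - 124*s^2 + 278*I*s^2 - 240*s - 1112*I*s + 960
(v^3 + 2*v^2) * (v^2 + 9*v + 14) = v^5 + 11*v^4 + 32*v^3 + 28*v^2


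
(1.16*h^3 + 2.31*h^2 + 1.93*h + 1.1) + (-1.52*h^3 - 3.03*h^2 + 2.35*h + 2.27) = -0.36*h^3 - 0.72*h^2 + 4.28*h + 3.37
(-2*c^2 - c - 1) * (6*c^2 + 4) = -12*c^4 - 6*c^3 - 14*c^2 - 4*c - 4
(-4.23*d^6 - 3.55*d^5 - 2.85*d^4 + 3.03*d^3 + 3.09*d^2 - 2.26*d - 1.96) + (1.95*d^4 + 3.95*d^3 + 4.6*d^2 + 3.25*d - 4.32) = -4.23*d^6 - 3.55*d^5 - 0.9*d^4 + 6.98*d^3 + 7.69*d^2 + 0.99*d - 6.28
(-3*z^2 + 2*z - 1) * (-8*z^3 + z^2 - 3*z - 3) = 24*z^5 - 19*z^4 + 19*z^3 + 2*z^2 - 3*z + 3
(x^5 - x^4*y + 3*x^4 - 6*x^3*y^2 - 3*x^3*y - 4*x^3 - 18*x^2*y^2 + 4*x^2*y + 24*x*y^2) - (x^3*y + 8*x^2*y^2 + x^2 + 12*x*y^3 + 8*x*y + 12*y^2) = x^5 - x^4*y + 3*x^4 - 6*x^3*y^2 - 4*x^3*y - 4*x^3 - 26*x^2*y^2 + 4*x^2*y - x^2 - 12*x*y^3 + 24*x*y^2 - 8*x*y - 12*y^2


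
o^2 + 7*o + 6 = (o + 1)*(o + 6)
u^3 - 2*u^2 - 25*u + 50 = (u - 5)*(u - 2)*(u + 5)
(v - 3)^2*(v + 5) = v^3 - v^2 - 21*v + 45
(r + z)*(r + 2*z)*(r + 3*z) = r^3 + 6*r^2*z + 11*r*z^2 + 6*z^3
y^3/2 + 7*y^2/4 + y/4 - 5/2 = (y/2 + 1)*(y - 1)*(y + 5/2)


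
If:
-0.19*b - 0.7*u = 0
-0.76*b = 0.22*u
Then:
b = 0.00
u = 0.00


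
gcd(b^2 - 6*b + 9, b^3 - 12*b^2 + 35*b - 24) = b - 3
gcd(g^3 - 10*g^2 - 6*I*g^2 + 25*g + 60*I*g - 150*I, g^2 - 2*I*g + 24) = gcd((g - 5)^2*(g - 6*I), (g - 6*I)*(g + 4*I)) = g - 6*I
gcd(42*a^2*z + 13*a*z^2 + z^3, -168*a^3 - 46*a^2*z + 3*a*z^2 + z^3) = 6*a + z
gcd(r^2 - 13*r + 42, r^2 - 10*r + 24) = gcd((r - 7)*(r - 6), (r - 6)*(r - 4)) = r - 6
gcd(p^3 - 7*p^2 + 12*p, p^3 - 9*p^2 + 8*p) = p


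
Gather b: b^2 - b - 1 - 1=b^2 - b - 2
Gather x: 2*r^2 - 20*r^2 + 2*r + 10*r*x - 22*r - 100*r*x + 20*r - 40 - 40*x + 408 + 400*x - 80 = -18*r^2 + x*(360 - 90*r) + 288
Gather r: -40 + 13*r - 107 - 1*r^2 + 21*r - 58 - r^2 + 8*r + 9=-2*r^2 + 42*r - 196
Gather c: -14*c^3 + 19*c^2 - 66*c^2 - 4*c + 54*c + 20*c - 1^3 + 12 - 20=-14*c^3 - 47*c^2 + 70*c - 9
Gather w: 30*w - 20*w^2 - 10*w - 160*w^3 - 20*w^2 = -160*w^3 - 40*w^2 + 20*w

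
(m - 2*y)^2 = m^2 - 4*m*y + 4*y^2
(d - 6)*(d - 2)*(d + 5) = d^3 - 3*d^2 - 28*d + 60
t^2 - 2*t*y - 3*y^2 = (t - 3*y)*(t + y)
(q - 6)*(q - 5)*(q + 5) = q^3 - 6*q^2 - 25*q + 150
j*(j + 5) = j^2 + 5*j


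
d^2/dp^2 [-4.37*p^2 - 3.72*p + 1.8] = -8.74000000000000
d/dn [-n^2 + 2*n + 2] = 2 - 2*n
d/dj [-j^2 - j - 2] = -2*j - 1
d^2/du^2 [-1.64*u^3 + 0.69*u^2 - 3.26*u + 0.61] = 1.38 - 9.84*u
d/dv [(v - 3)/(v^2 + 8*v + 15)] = (v^2 + 8*v - 2*(v - 3)*(v + 4) + 15)/(v^2 + 8*v + 15)^2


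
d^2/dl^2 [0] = 0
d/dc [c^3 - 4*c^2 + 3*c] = 3*c^2 - 8*c + 3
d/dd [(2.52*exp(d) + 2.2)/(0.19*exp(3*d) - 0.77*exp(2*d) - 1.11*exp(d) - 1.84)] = (-0.9576*exp(3*d) + 0.6864*exp(2*d) + 3.388*exp(d) - 2.1948)*exp(d)/(0.0361*exp(6*d) - 0.2926*exp(5*d) + 0.1711*exp(4*d) + 1.0102*exp(3*d) + 4.0657*exp(2*d) + 4.0848*exp(d) + 3.3856)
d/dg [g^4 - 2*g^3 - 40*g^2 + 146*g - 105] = 4*g^3 - 6*g^2 - 80*g + 146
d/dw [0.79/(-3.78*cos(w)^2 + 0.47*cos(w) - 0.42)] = (0.3713 - 5.9724*cos(w))*sin(w)/(3.78*cos(w)^2 - 0.47*cos(w) + 0.42)^2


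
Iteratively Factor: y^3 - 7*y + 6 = (y - 2)*(y^2 + 2*y - 3) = (y - 2)*(y - 1)*(y + 3)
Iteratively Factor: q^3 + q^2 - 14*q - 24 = (q + 2)*(q^2 - q - 12) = (q + 2)*(q + 3)*(q - 4)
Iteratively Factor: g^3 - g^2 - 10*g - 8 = (g + 2)*(g^2 - 3*g - 4) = (g + 1)*(g + 2)*(g - 4)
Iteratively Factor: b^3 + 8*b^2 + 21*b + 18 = (b + 3)*(b^2 + 5*b + 6) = (b + 3)^2*(b + 2)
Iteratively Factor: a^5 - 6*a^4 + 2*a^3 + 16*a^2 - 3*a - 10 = (a + 1)*(a^4 - 7*a^3 + 9*a^2 + 7*a - 10) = (a - 1)*(a + 1)*(a^3 - 6*a^2 + 3*a + 10) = (a - 5)*(a - 1)*(a + 1)*(a^2 - a - 2) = (a - 5)*(a - 2)*(a - 1)*(a + 1)*(a + 1)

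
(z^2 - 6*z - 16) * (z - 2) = z^3 - 8*z^2 - 4*z + 32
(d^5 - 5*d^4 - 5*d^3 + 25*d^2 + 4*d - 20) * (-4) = -4*d^5 + 20*d^4 + 20*d^3 - 100*d^2 - 16*d + 80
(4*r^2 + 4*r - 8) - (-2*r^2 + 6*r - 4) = 6*r^2 - 2*r - 4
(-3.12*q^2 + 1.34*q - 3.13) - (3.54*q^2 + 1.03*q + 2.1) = -6.66*q^2 + 0.31*q - 5.23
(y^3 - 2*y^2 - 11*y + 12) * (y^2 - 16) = y^5 - 2*y^4 - 27*y^3 + 44*y^2 + 176*y - 192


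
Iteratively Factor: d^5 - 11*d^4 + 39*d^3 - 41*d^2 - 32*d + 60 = (d - 2)*(d^4 - 9*d^3 + 21*d^2 + d - 30) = (d - 2)*(d + 1)*(d^3 - 10*d^2 + 31*d - 30) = (d - 2)^2*(d + 1)*(d^2 - 8*d + 15) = (d - 3)*(d - 2)^2*(d + 1)*(d - 5)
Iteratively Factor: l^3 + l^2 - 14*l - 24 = (l + 3)*(l^2 - 2*l - 8) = (l + 2)*(l + 3)*(l - 4)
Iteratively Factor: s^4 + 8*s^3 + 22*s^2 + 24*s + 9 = (s + 3)*(s^3 + 5*s^2 + 7*s + 3) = (s + 1)*(s + 3)*(s^2 + 4*s + 3) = (s + 1)*(s + 3)^2*(s + 1)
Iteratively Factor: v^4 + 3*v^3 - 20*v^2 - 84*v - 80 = (v + 2)*(v^3 + v^2 - 22*v - 40) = (v - 5)*(v + 2)*(v^2 + 6*v + 8) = (v - 5)*(v + 2)*(v + 4)*(v + 2)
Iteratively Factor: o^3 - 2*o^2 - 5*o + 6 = (o + 2)*(o^2 - 4*o + 3) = (o - 1)*(o + 2)*(o - 3)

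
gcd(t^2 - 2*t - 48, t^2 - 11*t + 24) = t - 8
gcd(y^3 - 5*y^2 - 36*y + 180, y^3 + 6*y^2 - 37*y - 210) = y - 6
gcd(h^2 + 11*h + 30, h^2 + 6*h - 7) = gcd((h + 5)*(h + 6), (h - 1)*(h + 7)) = 1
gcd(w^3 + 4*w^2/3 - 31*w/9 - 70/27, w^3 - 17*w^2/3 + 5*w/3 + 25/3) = w - 5/3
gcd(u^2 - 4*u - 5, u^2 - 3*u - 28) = 1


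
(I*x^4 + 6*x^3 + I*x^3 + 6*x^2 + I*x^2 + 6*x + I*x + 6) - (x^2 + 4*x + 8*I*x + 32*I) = I*x^4 + 6*x^3 + I*x^3 + 5*x^2 + I*x^2 + 2*x - 7*I*x + 6 - 32*I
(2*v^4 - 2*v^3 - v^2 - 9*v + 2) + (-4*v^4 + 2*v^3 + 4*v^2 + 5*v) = -2*v^4 + 3*v^2 - 4*v + 2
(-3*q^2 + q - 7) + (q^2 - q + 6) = -2*q^2 - 1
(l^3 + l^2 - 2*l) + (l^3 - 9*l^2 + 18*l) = 2*l^3 - 8*l^2 + 16*l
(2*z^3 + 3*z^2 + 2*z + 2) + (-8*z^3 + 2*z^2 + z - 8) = -6*z^3 + 5*z^2 + 3*z - 6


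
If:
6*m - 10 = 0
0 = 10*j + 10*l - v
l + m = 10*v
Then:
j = 5/3 - 99*v/10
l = 10*v - 5/3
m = 5/3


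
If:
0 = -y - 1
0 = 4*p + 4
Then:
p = -1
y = -1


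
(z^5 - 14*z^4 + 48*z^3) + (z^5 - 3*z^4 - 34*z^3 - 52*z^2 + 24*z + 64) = 2*z^5 - 17*z^4 + 14*z^3 - 52*z^2 + 24*z + 64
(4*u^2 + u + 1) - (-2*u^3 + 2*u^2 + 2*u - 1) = 2*u^3 + 2*u^2 - u + 2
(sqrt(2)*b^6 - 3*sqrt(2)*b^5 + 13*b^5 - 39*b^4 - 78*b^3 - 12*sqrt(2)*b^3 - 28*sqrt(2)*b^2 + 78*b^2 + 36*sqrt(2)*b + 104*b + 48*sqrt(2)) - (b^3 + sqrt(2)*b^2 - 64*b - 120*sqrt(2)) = sqrt(2)*b^6 - 3*sqrt(2)*b^5 + 13*b^5 - 39*b^4 - 79*b^3 - 12*sqrt(2)*b^3 - 29*sqrt(2)*b^2 + 78*b^2 + 36*sqrt(2)*b + 168*b + 168*sqrt(2)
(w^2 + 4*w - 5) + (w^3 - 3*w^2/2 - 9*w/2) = w^3 - w^2/2 - w/2 - 5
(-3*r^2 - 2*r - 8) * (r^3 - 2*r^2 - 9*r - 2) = -3*r^5 + 4*r^4 + 23*r^3 + 40*r^2 + 76*r + 16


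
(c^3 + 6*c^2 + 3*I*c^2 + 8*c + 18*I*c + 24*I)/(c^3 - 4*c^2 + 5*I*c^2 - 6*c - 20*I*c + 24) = (c^2 + 6*c + 8)/(c^2 + 2*c*(-2 + I) - 8*I)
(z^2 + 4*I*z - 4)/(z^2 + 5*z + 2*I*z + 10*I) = (z + 2*I)/(z + 5)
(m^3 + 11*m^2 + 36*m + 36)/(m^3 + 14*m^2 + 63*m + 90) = (m + 2)/(m + 5)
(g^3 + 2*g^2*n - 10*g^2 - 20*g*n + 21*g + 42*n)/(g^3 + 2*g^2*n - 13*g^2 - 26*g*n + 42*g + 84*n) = (g - 3)/(g - 6)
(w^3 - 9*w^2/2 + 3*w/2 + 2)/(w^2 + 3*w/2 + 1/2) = (w^2 - 5*w + 4)/(w + 1)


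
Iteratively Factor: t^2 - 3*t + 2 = (t - 1)*(t - 2)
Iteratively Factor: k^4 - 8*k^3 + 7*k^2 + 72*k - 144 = (k - 4)*(k^3 - 4*k^2 - 9*k + 36) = (k - 4)*(k - 3)*(k^2 - k - 12) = (k - 4)^2*(k - 3)*(k + 3)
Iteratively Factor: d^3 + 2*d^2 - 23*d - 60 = (d + 3)*(d^2 - d - 20) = (d - 5)*(d + 3)*(d + 4)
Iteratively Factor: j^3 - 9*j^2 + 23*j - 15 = (j - 1)*(j^2 - 8*j + 15) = (j - 3)*(j - 1)*(j - 5)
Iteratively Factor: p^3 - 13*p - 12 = (p - 4)*(p^2 + 4*p + 3) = (p - 4)*(p + 1)*(p + 3)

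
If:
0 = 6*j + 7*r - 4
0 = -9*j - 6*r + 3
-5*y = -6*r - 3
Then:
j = -1/9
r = 2/3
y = 7/5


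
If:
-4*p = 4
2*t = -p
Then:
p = -1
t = 1/2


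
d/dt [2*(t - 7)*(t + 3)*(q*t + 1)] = 6*q*t^2 - 16*q*t - 42*q + 4*t - 8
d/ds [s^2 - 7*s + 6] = 2*s - 7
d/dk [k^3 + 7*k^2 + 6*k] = 3*k^2 + 14*k + 6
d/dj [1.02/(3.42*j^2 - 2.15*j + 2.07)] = (2.193 - 6.9768*j)/(3.42*j^2 - 2.15*j + 2.07)^2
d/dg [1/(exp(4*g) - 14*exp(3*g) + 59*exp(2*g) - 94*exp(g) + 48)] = (-4*exp(3*g) + 42*exp(2*g) - 118*exp(g) + 94)*exp(g)/(exp(4*g) - 14*exp(3*g) + 59*exp(2*g) - 94*exp(g) + 48)^2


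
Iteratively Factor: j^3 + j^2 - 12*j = (j)*(j^2 + j - 12) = j*(j + 4)*(j - 3)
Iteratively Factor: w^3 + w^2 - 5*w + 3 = (w + 3)*(w^2 - 2*w + 1) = (w - 1)*(w + 3)*(w - 1)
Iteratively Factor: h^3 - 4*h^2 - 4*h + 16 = (h - 4)*(h^2 - 4) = (h - 4)*(h + 2)*(h - 2)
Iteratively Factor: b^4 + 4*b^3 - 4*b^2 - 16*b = (b)*(b^3 + 4*b^2 - 4*b - 16) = b*(b + 2)*(b^2 + 2*b - 8) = b*(b - 2)*(b + 2)*(b + 4)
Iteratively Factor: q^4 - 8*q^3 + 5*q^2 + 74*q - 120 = (q + 3)*(q^3 - 11*q^2 + 38*q - 40) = (q - 4)*(q + 3)*(q^2 - 7*q + 10) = (q - 5)*(q - 4)*(q + 3)*(q - 2)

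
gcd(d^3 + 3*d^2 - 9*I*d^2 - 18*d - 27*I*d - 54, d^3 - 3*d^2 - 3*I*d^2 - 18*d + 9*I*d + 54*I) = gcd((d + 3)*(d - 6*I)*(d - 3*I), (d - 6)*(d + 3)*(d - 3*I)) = d^2 + d*(3 - 3*I) - 9*I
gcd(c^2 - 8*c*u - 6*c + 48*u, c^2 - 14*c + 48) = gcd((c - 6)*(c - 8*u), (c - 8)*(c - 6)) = c - 6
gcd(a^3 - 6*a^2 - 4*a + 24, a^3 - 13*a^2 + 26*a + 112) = a + 2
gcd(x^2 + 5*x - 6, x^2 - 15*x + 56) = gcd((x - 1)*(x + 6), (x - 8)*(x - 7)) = 1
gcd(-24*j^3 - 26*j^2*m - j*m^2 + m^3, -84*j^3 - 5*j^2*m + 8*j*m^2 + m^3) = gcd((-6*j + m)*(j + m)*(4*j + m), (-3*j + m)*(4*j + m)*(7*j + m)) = 4*j + m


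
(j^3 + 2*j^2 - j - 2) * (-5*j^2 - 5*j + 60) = -5*j^5 - 15*j^4 + 55*j^3 + 135*j^2 - 50*j - 120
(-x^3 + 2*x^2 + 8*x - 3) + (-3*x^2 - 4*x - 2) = -x^3 - x^2 + 4*x - 5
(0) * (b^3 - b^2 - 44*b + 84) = 0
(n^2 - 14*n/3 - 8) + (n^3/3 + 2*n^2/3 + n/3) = n^3/3 + 5*n^2/3 - 13*n/3 - 8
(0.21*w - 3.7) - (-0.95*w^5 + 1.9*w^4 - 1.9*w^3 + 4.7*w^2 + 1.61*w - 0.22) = 0.95*w^5 - 1.9*w^4 + 1.9*w^3 - 4.7*w^2 - 1.4*w - 3.48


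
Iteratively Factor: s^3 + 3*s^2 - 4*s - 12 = (s - 2)*(s^2 + 5*s + 6) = (s - 2)*(s + 2)*(s + 3)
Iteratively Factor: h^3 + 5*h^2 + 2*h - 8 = (h + 2)*(h^2 + 3*h - 4) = (h - 1)*(h + 2)*(h + 4)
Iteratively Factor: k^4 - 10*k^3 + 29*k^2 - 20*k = (k - 1)*(k^3 - 9*k^2 + 20*k) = (k - 5)*(k - 1)*(k^2 - 4*k) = k*(k - 5)*(k - 1)*(k - 4)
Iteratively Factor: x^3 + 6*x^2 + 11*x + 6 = (x + 2)*(x^2 + 4*x + 3) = (x + 2)*(x + 3)*(x + 1)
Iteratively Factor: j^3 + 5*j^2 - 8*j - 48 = (j + 4)*(j^2 + j - 12) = (j + 4)^2*(j - 3)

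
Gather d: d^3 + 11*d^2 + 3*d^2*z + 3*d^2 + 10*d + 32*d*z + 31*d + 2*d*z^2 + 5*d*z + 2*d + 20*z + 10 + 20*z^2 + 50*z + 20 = d^3 + d^2*(3*z + 14) + d*(2*z^2 + 37*z + 43) + 20*z^2 + 70*z + 30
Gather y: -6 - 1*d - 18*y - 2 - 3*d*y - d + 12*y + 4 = -2*d + y*(-3*d - 6) - 4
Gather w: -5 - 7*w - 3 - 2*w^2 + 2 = -2*w^2 - 7*w - 6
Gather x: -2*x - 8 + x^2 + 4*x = x^2 + 2*x - 8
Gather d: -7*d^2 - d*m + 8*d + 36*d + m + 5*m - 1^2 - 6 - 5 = -7*d^2 + d*(44 - m) + 6*m - 12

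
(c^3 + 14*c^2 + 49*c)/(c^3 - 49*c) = (c + 7)/(c - 7)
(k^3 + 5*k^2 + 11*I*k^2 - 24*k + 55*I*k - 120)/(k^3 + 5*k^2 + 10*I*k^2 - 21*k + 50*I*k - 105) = (k + 8*I)/(k + 7*I)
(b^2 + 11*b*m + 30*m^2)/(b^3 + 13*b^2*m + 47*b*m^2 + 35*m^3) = (b + 6*m)/(b^2 + 8*b*m + 7*m^2)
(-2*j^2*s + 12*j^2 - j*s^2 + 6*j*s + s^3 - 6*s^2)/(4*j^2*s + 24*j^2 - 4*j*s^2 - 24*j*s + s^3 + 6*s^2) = (j*s - 6*j + s^2 - 6*s)/(-2*j*s - 12*j + s^2 + 6*s)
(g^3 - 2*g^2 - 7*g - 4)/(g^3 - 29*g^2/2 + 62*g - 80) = 2*(g^2 + 2*g + 1)/(2*g^2 - 21*g + 40)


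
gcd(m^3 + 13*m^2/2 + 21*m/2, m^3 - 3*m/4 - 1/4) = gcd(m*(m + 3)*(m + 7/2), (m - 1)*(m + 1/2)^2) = 1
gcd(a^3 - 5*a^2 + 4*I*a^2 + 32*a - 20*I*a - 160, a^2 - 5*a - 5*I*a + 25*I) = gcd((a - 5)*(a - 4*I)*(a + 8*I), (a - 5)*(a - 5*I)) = a - 5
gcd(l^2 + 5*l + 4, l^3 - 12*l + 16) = l + 4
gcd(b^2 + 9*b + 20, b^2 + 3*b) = 1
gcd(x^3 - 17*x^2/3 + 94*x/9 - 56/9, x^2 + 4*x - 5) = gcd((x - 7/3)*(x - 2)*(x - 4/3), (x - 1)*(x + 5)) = 1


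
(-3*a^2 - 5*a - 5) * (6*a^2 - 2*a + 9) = -18*a^4 - 24*a^3 - 47*a^2 - 35*a - 45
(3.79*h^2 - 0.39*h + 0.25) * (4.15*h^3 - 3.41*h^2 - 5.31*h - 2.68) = 15.7285*h^5 - 14.5424*h^4 - 17.7575*h^3 - 8.9388*h^2 - 0.2823*h - 0.67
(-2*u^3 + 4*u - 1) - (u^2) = -2*u^3 - u^2 + 4*u - 1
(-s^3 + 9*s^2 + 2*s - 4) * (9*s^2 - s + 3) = -9*s^5 + 82*s^4 + 6*s^3 - 11*s^2 + 10*s - 12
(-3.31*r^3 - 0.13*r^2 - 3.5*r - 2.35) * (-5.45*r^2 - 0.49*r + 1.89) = 18.0395*r^5 + 2.3304*r^4 + 12.8828*r^3 + 14.2768*r^2 - 5.4635*r - 4.4415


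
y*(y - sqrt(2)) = y^2 - sqrt(2)*y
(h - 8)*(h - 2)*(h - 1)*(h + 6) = h^4 - 5*h^3 - 40*h^2 + 140*h - 96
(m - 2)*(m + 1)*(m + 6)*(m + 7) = m^4 + 12*m^3 + 27*m^2 - 68*m - 84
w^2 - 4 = (w - 2)*(w + 2)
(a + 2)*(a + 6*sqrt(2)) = a^2 + 2*a + 6*sqrt(2)*a + 12*sqrt(2)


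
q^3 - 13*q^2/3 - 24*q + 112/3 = (q - 7)*(q - 4/3)*(q + 4)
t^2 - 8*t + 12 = (t - 6)*(t - 2)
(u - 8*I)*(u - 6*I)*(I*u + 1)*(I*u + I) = -u^4 - u^3 + 15*I*u^3 + 62*u^2 + 15*I*u^2 + 62*u - 48*I*u - 48*I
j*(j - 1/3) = j^2 - j/3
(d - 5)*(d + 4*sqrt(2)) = d^2 - 5*d + 4*sqrt(2)*d - 20*sqrt(2)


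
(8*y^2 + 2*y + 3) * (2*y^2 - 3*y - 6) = 16*y^4 - 20*y^3 - 48*y^2 - 21*y - 18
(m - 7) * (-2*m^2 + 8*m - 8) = -2*m^3 + 22*m^2 - 64*m + 56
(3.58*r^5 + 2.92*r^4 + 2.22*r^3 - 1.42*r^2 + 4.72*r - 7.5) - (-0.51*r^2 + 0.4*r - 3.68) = 3.58*r^5 + 2.92*r^4 + 2.22*r^3 - 0.91*r^2 + 4.32*r - 3.82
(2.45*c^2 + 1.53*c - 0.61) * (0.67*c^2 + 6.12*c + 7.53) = 1.6415*c^4 + 16.0191*c^3 + 27.4034*c^2 + 7.7877*c - 4.5933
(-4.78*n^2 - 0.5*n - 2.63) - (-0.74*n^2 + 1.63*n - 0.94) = -4.04*n^2 - 2.13*n - 1.69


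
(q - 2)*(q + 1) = q^2 - q - 2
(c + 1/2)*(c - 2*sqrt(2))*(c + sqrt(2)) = c^3 - sqrt(2)*c^2 + c^2/2 - 4*c - sqrt(2)*c/2 - 2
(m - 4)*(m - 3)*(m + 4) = m^3 - 3*m^2 - 16*m + 48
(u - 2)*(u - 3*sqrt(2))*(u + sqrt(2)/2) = u^3 - 5*sqrt(2)*u^2/2 - 2*u^2 - 3*u + 5*sqrt(2)*u + 6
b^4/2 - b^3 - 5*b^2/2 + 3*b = b*(b/2 + 1)*(b - 3)*(b - 1)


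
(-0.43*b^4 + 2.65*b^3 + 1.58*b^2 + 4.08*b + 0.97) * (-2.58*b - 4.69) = 1.1094*b^5 - 4.8203*b^4 - 16.5049*b^3 - 17.9366*b^2 - 21.6378*b - 4.5493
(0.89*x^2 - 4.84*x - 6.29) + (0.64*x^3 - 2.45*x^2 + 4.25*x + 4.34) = 0.64*x^3 - 1.56*x^2 - 0.59*x - 1.95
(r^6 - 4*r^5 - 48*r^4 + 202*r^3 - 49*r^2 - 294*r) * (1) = r^6 - 4*r^5 - 48*r^4 + 202*r^3 - 49*r^2 - 294*r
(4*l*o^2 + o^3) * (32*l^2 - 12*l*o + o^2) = 128*l^3*o^2 - 16*l^2*o^3 - 8*l*o^4 + o^5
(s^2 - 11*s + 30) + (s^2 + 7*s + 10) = 2*s^2 - 4*s + 40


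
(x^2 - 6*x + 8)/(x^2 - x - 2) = (x - 4)/(x + 1)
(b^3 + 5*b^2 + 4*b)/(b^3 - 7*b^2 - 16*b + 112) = b*(b + 1)/(b^2 - 11*b + 28)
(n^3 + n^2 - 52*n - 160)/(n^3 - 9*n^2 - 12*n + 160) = (n + 5)/(n - 5)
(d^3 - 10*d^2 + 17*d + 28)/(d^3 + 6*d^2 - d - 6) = (d^2 - 11*d + 28)/(d^2 + 5*d - 6)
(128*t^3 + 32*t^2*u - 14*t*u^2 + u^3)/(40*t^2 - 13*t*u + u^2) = (16*t^2 + 6*t*u - u^2)/(5*t - u)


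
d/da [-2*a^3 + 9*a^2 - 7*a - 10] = -6*a^2 + 18*a - 7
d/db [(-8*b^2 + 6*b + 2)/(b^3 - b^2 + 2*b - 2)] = 4*(2*b^2 + b - 4)/(b^4 + 4*b^2 + 4)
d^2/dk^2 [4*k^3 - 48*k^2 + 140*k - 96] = 24*k - 96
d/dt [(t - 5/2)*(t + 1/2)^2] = 3*t^2 - 3*t - 9/4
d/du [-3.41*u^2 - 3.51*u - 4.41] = -6.82*u - 3.51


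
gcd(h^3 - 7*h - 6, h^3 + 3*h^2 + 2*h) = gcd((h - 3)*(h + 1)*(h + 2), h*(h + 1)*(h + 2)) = h^2 + 3*h + 2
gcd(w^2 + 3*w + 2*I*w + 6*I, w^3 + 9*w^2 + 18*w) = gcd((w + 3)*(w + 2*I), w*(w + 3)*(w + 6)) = w + 3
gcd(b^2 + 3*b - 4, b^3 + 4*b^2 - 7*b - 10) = 1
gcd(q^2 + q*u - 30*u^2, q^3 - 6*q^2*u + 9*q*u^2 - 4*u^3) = 1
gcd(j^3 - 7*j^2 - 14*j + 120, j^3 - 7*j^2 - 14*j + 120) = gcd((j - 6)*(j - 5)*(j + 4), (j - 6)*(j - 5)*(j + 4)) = j^3 - 7*j^2 - 14*j + 120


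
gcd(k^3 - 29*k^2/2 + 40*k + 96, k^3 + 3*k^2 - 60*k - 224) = k - 8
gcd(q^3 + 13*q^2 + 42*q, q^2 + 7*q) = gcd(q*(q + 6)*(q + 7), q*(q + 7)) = q^2 + 7*q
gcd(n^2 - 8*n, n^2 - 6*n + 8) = 1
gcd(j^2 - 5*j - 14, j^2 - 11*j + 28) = j - 7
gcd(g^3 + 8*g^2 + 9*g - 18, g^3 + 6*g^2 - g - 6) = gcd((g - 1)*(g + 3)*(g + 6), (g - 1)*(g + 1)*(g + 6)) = g^2 + 5*g - 6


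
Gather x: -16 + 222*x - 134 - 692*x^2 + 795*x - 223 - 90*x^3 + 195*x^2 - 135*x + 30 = -90*x^3 - 497*x^2 + 882*x - 343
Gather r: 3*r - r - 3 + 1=2*r - 2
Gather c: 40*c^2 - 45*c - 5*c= 40*c^2 - 50*c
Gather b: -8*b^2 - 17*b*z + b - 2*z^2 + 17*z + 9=-8*b^2 + b*(1 - 17*z) - 2*z^2 + 17*z + 9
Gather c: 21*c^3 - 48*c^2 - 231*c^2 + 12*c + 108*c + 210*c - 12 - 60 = 21*c^3 - 279*c^2 + 330*c - 72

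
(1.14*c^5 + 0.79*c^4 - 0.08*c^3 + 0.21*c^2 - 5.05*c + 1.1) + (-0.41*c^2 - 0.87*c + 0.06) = 1.14*c^5 + 0.79*c^4 - 0.08*c^3 - 0.2*c^2 - 5.92*c + 1.16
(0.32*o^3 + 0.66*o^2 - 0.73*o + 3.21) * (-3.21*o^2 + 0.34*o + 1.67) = -1.0272*o^5 - 2.0098*o^4 + 3.1021*o^3 - 9.4501*o^2 - 0.1277*o + 5.3607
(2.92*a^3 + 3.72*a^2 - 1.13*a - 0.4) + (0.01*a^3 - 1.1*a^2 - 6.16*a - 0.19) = 2.93*a^3 + 2.62*a^2 - 7.29*a - 0.59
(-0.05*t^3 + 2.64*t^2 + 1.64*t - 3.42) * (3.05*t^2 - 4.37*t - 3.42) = -0.1525*t^5 + 8.2705*t^4 - 6.3638*t^3 - 26.6266*t^2 + 9.3366*t + 11.6964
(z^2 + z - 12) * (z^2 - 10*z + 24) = z^4 - 9*z^3 + 2*z^2 + 144*z - 288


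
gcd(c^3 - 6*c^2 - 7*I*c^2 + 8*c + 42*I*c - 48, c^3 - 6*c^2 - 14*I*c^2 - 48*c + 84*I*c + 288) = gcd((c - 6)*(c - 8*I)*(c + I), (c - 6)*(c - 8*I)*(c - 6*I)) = c^2 + c*(-6 - 8*I) + 48*I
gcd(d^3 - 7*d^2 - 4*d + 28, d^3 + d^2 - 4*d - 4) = d^2 - 4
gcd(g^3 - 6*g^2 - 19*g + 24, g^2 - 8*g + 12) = 1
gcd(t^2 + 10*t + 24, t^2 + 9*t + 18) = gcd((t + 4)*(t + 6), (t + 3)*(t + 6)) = t + 6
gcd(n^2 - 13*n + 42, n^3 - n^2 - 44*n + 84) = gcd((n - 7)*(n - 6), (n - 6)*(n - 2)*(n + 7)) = n - 6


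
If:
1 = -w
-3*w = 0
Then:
No Solution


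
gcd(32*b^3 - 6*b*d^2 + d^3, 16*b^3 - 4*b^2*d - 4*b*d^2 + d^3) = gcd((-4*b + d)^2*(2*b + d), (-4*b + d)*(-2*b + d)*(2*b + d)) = 8*b^2 + 2*b*d - d^2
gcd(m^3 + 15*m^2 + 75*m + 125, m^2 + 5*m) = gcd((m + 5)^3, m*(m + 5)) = m + 5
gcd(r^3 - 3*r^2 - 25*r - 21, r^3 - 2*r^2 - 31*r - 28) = r^2 - 6*r - 7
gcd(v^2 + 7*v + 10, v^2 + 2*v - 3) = 1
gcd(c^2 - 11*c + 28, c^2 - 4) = 1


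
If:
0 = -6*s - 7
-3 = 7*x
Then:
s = -7/6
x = -3/7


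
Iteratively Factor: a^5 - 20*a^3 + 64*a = (a + 2)*(a^4 - 2*a^3 - 16*a^2 + 32*a) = (a + 2)*(a + 4)*(a^3 - 6*a^2 + 8*a) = a*(a + 2)*(a + 4)*(a^2 - 6*a + 8) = a*(a - 4)*(a + 2)*(a + 4)*(a - 2)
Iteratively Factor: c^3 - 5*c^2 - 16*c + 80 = (c - 4)*(c^2 - c - 20) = (c - 5)*(c - 4)*(c + 4)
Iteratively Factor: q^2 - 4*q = (q - 4)*(q)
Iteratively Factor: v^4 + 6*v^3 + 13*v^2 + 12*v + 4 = (v + 1)*(v^3 + 5*v^2 + 8*v + 4) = (v + 1)^2*(v^2 + 4*v + 4) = (v + 1)^2*(v + 2)*(v + 2)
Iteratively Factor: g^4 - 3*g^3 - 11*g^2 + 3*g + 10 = (g - 1)*(g^3 - 2*g^2 - 13*g - 10) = (g - 1)*(g + 1)*(g^2 - 3*g - 10) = (g - 5)*(g - 1)*(g + 1)*(g + 2)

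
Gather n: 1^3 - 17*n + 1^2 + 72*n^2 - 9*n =72*n^2 - 26*n + 2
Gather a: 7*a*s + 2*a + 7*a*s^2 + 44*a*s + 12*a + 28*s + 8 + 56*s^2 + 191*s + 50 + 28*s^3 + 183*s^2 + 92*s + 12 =a*(7*s^2 + 51*s + 14) + 28*s^3 + 239*s^2 + 311*s + 70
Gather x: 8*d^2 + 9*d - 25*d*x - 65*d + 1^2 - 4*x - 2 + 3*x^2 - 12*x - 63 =8*d^2 - 56*d + 3*x^2 + x*(-25*d - 16) - 64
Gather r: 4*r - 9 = 4*r - 9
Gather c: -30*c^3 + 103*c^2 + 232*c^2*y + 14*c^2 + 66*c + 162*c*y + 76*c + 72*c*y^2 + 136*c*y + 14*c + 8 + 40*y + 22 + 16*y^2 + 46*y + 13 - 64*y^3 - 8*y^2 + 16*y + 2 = -30*c^3 + c^2*(232*y + 117) + c*(72*y^2 + 298*y + 156) - 64*y^3 + 8*y^2 + 102*y + 45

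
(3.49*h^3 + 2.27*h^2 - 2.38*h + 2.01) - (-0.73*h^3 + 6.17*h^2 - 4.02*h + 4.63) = 4.22*h^3 - 3.9*h^2 + 1.64*h - 2.62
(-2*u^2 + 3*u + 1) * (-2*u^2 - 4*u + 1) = 4*u^4 + 2*u^3 - 16*u^2 - u + 1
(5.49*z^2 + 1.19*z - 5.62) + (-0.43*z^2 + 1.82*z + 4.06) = 5.06*z^2 + 3.01*z - 1.56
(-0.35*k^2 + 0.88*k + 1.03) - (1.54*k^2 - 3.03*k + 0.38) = -1.89*k^2 + 3.91*k + 0.65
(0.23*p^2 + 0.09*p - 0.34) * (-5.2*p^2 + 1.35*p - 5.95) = -1.196*p^4 - 0.1575*p^3 + 0.521*p^2 - 0.9945*p + 2.023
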